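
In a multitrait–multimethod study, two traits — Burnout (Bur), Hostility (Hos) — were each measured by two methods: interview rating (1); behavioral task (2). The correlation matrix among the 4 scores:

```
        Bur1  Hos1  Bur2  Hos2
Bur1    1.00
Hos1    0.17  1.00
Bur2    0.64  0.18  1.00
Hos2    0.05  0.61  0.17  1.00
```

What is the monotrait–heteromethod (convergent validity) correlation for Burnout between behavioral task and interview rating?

0.64

Same trait (Bur), different methods: r(Bur2, Bur1) = 0.64.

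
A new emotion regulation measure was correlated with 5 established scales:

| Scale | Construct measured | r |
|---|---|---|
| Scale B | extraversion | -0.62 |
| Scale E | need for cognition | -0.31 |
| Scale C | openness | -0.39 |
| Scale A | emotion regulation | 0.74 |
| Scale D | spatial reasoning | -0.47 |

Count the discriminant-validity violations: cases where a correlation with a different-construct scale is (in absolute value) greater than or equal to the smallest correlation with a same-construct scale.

0

Convergent (same construct = emotion regulation): Scale A.
Smallest convergent = 0.74. Discriminant |r|: 0.62, 0.31, 0.39, 0.47; count ≥ 0.74 → 0.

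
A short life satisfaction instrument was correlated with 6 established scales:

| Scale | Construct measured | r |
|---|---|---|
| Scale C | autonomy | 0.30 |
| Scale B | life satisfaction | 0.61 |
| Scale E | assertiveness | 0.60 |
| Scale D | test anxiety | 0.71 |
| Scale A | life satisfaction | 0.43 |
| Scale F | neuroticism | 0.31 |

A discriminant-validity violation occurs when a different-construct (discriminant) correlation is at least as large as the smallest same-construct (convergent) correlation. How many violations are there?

Convergent (same construct = life satisfaction): Scale B, Scale A.
Smallest convergent = 0.43. Discriminant values: 0.30, 0.60, 0.71, 0.31; count ≥ 0.43 → 2.

2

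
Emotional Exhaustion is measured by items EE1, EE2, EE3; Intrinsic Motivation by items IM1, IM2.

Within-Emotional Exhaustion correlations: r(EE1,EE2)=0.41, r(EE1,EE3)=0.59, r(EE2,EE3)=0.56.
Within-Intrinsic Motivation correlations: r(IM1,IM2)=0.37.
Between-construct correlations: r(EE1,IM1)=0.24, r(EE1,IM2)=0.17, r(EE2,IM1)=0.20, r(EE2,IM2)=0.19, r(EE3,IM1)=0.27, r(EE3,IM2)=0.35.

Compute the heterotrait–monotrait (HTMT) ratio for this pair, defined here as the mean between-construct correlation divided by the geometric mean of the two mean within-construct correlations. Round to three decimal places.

Mean heterotrait r = 1.42/6 = 0.2367.
Mean within-EE = 1.56/3 = 0.5200; mean within-IM = 0.37/1 = 0.3700.
Geometric mean = √(0.5200 × 0.3700) = 0.4386.
HTMT = 0.2367 / 0.4386 = 0.540.

0.540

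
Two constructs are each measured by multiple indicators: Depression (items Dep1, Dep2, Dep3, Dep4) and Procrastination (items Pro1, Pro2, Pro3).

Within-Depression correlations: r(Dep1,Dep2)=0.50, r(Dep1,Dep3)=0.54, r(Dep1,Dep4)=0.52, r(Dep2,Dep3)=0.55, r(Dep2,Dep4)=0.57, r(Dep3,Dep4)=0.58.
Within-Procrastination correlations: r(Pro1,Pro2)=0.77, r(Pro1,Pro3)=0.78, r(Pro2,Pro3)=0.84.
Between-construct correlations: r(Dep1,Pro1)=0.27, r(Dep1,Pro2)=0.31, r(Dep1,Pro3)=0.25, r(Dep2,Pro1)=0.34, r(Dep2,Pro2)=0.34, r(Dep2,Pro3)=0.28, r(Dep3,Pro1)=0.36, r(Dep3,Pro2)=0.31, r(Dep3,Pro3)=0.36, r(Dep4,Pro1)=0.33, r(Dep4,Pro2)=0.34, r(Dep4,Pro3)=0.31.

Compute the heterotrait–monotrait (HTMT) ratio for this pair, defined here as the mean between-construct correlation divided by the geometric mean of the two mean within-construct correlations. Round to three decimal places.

Between-construct mean = 3.80/12 = 0.3167.
Mean within-Dep = 3.26/6 = 0.5433; mean within-Pro = 2.39/3 = 0.7967.
Geometric mean = √(0.5433 × 0.7967) = 0.6579.
HTMT = 0.3167 / 0.6579 = 0.481.

0.481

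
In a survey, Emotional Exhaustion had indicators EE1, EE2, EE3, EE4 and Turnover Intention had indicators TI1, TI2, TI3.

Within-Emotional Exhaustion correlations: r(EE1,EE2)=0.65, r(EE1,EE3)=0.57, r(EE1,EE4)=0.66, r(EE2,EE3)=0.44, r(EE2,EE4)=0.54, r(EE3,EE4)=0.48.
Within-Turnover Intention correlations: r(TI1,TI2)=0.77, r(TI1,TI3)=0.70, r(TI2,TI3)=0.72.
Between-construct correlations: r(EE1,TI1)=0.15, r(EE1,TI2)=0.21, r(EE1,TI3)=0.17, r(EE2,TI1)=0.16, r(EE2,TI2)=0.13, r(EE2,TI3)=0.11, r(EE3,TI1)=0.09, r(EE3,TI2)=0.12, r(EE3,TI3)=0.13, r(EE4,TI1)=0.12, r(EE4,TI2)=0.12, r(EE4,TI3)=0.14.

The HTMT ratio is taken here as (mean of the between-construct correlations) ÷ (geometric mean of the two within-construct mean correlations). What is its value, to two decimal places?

Mean between = 1.65/12 = 0.1375.
Mean within-EE = 3.34/6 = 0.5567; mean within-TI = 2.19/3 = 0.7300.
Geometric mean = √(0.5567 × 0.7300) = 0.6375.
HTMT = 0.1375 / 0.6375 = 0.22.

0.22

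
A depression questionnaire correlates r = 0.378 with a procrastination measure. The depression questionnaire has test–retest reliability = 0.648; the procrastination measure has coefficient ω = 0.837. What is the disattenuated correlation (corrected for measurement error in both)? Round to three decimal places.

0.513

r_true = r_obs / √(r_xx · r_yy) = 0.378 / √(0.648 × 0.837) = 0.378 / √0.542376 = 0.378 / 0.7365 ≈ 0.513.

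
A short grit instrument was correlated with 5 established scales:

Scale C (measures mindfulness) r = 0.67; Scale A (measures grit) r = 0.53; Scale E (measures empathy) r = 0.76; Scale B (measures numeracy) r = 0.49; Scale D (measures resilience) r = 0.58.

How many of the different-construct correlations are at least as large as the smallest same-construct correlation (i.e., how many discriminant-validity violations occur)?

3

Convergent (same construct = grit): Scale A.
Smallest convergent = 0.53. Discriminant values: 0.67, 0.76, 0.49, 0.58; count ≥ 0.53 → 3.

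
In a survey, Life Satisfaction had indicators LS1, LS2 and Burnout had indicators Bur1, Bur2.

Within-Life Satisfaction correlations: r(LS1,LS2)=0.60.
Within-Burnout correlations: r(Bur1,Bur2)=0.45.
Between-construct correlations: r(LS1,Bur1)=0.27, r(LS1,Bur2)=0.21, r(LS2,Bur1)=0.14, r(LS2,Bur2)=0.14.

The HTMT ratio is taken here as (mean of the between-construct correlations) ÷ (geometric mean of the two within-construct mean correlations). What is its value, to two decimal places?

0.37

Mean between = 0.76/4 = 0.1900.
Mean within-LS = 0.60/1 = 0.6000; mean within-Bur = 0.45/1 = 0.4500.
Geometric mean = √(0.6000 × 0.4500) = 0.5196.
HTMT = 0.1900 / 0.5196 = 0.37.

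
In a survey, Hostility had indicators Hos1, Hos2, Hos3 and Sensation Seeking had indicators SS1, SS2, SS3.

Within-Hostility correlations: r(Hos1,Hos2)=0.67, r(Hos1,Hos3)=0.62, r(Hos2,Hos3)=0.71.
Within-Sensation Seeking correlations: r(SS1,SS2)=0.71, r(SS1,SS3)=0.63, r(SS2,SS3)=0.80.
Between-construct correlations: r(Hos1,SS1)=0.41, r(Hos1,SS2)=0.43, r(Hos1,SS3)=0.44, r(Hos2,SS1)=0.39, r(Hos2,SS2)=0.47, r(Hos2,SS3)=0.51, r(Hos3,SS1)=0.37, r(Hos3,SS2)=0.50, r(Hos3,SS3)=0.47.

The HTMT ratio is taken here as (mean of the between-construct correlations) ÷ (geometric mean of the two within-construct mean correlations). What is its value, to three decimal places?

Between-construct mean = 3.99/9 = 0.4433.
Mean within-Hos = 2.00/3 = 0.6667; mean within-SS = 2.14/3 = 0.7133.
Geometric mean = √(0.6667 × 0.7133) = 0.6896.
HTMT = 0.4433 / 0.6896 = 0.643.

0.643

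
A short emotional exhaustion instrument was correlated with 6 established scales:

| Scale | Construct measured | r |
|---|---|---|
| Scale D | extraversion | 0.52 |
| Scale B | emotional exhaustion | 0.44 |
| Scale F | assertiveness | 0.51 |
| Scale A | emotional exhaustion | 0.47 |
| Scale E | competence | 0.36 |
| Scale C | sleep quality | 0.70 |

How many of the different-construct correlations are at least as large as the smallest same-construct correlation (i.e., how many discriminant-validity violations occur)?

3

Convergent (same construct = emotional exhaustion): Scale B, Scale A.
Smallest convergent = 0.44. Discriminant values: 0.52, 0.51, 0.36, 0.70; count ≥ 0.44 → 3.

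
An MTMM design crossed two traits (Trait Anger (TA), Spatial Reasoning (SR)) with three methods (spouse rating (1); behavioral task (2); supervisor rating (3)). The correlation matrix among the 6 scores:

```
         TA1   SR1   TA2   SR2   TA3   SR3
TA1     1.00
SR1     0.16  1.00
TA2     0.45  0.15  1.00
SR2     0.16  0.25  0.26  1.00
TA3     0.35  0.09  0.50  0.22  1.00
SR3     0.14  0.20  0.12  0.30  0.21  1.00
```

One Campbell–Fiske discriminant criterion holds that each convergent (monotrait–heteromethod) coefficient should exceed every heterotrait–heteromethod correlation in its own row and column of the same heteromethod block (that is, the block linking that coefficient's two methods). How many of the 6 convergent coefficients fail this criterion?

Each convergent coefficient versus the relevant comparison correlations:
TA (methods 1·2): 0.45 vs {0.16, 0.15} → pass.
TA (methods 1·3): 0.35 vs {0.14, 0.09} → pass.
TA (methods 2·3): 0.50 vs {0.12, 0.22} → pass.
SR (methods 1·2): 0.25 vs {0.15, 0.16} → pass.
SR (methods 1·3): 0.20 vs {0.09, 0.14} → pass.
SR (methods 2·3): 0.30 vs {0.22, 0.12} → pass.
0 of 6 fail.

0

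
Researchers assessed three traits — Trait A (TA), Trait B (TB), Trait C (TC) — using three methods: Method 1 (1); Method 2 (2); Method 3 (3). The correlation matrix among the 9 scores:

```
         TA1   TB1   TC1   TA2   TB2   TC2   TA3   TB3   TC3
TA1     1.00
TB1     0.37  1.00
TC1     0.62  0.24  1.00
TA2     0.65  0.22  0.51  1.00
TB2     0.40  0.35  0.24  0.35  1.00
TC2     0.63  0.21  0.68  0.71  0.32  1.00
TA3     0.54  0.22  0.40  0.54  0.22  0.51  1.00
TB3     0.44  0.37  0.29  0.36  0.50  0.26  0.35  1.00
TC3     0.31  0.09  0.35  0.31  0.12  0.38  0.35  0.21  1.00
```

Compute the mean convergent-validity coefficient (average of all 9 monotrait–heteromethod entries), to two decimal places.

Convergent values: 0.65, 0.54, 0.54, 0.35, 0.37, 0.50, 0.68, 0.35, 0.38; mean = 4.36/9 = 0.48.

0.48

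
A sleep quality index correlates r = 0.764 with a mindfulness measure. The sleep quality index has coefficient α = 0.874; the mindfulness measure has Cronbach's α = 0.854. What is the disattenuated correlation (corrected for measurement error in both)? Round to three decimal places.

r_true = r_obs / √(r_xx · r_yy) = 0.764 / √(0.874 × 0.854) = 0.764 / √0.746396 = 0.764 / 0.8639 ≈ 0.884.

0.884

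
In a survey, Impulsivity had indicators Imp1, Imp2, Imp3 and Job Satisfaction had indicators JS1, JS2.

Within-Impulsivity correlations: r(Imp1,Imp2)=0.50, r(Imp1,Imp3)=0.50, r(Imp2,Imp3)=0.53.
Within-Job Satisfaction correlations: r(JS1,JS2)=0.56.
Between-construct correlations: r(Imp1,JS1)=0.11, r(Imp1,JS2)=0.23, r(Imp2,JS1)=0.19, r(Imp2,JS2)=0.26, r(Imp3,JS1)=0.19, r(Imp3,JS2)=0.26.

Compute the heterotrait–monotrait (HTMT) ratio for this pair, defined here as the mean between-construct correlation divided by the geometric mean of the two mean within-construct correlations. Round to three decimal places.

0.387

Mean heterotrait r = 1.24/6 = 0.2067.
Mean within-Imp = 1.53/3 = 0.5100; mean within-JS = 0.56/1 = 0.5600.
Geometric mean = √(0.5100 × 0.5600) = 0.5344.
HTMT = 0.2067 / 0.5344 = 0.387.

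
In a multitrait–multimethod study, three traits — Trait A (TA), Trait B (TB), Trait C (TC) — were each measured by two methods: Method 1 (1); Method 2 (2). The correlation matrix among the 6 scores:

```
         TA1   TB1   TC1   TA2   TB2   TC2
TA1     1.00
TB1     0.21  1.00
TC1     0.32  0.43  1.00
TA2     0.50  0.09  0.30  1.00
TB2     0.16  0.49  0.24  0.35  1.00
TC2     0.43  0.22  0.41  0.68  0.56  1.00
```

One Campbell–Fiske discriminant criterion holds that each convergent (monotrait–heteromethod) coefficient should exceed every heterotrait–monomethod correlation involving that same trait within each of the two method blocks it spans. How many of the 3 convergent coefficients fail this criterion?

Convergent coefficients and their comparison sets:
TA (methods 1·2): 0.50 vs {0.21, 0.35, 0.32, 0.68} → fail.
TB (methods 1·2): 0.49 vs {0.21, 0.35, 0.43, 0.56} → fail.
TC (methods 1·2): 0.41 vs {0.32, 0.68, 0.43, 0.56} → fail.
3 of 3 fail.

3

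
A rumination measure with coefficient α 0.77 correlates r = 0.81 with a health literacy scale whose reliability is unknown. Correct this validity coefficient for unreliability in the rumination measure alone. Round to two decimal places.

0.92

Single correction: r_c = r_obs / √r_xx = 0.81 / √0.77 = 0.81 / 0.8775 ≈ 0.92.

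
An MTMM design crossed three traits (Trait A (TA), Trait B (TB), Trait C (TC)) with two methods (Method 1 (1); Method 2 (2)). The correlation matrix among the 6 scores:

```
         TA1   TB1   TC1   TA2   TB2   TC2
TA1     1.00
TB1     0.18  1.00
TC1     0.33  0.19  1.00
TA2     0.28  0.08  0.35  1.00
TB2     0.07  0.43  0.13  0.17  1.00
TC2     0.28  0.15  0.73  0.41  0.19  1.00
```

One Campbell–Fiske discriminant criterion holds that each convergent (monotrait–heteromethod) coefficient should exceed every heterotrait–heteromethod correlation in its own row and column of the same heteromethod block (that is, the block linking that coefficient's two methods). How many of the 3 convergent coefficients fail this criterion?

Convergent coefficients and their comparison sets:
TA (methods 1·2): 0.28 vs {0.07, 0.08, 0.28, 0.35} → fail.
TB (methods 1·2): 0.43 vs {0.08, 0.07, 0.15, 0.13} → pass.
TC (methods 1·2): 0.73 vs {0.35, 0.28, 0.13, 0.15} → pass.
1 of 3 fail.

1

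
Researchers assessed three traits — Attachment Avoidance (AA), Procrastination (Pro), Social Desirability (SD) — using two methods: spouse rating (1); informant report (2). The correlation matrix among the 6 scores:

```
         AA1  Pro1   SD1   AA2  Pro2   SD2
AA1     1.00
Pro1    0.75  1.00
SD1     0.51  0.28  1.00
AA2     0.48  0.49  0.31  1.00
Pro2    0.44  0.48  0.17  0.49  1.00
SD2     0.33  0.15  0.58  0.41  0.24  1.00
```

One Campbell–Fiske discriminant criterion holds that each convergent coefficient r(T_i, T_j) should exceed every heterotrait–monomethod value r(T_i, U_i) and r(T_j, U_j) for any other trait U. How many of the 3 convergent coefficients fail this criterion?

Convergent coefficients and their comparison sets:
AA (methods 1·2): 0.48 vs {0.75, 0.49, 0.51, 0.41} → fail.
Pro (methods 1·2): 0.48 vs {0.75, 0.49, 0.28, 0.24} → fail.
SD (methods 1·2): 0.58 vs {0.51, 0.41, 0.28, 0.24} → pass.
2 of 3 fail.

2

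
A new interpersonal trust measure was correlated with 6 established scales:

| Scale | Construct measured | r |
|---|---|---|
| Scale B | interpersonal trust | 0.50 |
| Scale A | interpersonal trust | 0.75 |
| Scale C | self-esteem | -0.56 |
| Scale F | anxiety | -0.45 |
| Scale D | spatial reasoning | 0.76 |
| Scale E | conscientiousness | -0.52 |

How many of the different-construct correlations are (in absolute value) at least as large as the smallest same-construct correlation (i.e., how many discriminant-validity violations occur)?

3

Convergent (same construct = interpersonal trust): Scale B, Scale A.
Smallest convergent = 0.50. Discriminant |r|: 0.56, 0.45, 0.76, 0.52; count ≥ 0.50 → 3.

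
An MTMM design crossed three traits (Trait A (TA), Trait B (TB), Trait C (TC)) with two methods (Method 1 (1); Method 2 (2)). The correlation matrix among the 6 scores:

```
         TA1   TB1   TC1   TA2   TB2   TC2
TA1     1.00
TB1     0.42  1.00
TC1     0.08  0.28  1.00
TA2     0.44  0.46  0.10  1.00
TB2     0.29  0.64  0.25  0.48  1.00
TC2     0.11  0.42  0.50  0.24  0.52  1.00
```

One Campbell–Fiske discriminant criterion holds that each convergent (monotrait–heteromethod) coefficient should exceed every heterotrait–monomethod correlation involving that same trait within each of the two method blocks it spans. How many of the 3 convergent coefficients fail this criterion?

Checking each validity diagonal entry against its comparison values:
TA (methods 1·2): 0.44 vs {0.42, 0.48, 0.08, 0.24} → fail.
TB (methods 1·2): 0.64 vs {0.42, 0.48, 0.28, 0.52} → pass.
TC (methods 1·2): 0.50 vs {0.08, 0.24, 0.28, 0.52} → fail.
2 of 3 fail.

2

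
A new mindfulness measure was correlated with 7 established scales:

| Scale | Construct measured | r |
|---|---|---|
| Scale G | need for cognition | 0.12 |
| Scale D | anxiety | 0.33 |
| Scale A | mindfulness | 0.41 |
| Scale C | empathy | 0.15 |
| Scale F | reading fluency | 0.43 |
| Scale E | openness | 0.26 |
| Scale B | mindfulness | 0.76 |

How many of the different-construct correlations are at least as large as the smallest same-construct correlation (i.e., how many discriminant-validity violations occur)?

1

Convergent (same construct = mindfulness): Scale A, Scale B.
Smallest convergent = 0.41. Discriminant values: 0.12, 0.33, 0.15, 0.43, 0.26; count ≥ 0.41 → 1.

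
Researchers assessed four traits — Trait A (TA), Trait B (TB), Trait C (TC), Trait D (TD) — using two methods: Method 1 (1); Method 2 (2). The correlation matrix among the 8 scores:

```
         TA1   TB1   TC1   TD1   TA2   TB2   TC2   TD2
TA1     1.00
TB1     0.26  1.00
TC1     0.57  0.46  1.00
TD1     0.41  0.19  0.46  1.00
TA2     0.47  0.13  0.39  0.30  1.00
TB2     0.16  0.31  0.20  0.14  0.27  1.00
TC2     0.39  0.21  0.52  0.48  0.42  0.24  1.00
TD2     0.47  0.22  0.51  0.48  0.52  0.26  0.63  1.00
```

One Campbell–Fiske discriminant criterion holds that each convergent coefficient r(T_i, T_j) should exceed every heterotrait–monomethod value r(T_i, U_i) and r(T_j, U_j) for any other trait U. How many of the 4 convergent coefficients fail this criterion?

Checking each validity diagonal entry against its comparison values:
TA (methods 1·2): 0.47 vs {0.26, 0.27, 0.57, 0.42, 0.41, 0.52} → fail.
TB (methods 1·2): 0.31 vs {0.26, 0.27, 0.46, 0.24, 0.19, 0.26} → fail.
TC (methods 1·2): 0.52 vs {0.57, 0.42, 0.46, 0.24, 0.46, 0.63} → fail.
TD (methods 1·2): 0.48 vs {0.41, 0.52, 0.19, 0.26, 0.46, 0.63} → fail.
4 of 4 fail.

4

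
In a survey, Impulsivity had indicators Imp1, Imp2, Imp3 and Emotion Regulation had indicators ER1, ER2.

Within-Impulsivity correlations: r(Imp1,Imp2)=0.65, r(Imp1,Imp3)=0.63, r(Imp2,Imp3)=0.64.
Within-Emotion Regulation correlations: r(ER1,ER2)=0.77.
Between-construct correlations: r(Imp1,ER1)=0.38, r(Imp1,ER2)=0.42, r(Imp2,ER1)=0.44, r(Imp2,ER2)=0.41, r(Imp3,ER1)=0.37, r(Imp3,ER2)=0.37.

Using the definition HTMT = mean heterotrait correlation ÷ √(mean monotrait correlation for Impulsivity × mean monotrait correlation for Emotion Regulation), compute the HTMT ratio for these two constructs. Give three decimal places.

0.567

Mean between = 2.39/6 = 0.3983.
Mean within-Imp = 1.92/3 = 0.6400; mean within-ER = 0.77/1 = 0.7700.
Geometric mean = √(0.6400 × 0.7700) = 0.7020.
HTMT = 0.3983 / 0.7020 = 0.567.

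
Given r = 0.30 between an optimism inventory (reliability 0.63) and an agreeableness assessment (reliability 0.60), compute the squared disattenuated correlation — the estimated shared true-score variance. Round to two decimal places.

Disattenuated r = 0.30 / √(0.63 × 0.60) = 0.30 / 0.6148 = 0.4880.
Shared true-score variance = 0.4880² = 0.2381 ≈ 0.24.

0.24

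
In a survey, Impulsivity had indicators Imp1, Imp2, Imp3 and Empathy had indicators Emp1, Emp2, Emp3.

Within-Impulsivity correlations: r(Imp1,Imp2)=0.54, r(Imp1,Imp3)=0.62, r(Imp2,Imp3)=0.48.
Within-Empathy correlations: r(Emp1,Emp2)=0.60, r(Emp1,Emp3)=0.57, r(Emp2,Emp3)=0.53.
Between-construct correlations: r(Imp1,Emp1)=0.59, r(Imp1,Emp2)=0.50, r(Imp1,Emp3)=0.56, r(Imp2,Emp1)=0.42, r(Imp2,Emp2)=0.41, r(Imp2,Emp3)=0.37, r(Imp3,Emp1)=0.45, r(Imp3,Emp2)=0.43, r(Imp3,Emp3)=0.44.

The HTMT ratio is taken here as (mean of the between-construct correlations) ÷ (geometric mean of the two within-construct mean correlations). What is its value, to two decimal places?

Mean between = 4.17/9 = 0.4633.
Mean within-Imp = 1.64/3 = 0.5467; mean within-Emp = 1.70/3 = 0.5667.
Geometric mean = √(0.5467 × 0.5667) = 0.5566.
HTMT = 0.4633 / 0.5566 = 0.83.

0.83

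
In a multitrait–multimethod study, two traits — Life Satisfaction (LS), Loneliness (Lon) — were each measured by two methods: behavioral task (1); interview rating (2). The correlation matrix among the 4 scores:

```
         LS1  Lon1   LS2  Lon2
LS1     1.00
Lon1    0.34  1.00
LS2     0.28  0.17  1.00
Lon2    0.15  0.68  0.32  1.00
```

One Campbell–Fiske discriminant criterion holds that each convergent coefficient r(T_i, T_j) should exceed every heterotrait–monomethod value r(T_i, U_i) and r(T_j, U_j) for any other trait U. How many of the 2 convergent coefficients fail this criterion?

Checking each validity diagonal entry against its comparison values:
LS (methods 1·2): 0.28 vs {0.34, 0.32} → fail.
Lon (methods 1·2): 0.68 vs {0.34, 0.32} → pass.
1 of 2 fail.

1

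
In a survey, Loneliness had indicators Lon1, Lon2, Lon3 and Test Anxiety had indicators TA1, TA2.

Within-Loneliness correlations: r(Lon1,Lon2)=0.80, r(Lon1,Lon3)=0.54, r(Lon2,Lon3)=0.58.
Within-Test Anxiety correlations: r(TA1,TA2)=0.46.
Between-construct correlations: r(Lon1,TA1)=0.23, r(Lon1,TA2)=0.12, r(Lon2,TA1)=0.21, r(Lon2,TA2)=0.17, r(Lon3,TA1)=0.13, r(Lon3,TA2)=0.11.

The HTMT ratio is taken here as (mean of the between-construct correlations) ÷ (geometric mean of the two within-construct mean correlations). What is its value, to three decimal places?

Mean between = 0.97/6 = 0.1617.
Mean within-Lon = 1.92/3 = 0.6400; mean within-TA = 0.46/1 = 0.4600.
Geometric mean = √(0.6400 × 0.4600) = 0.5426.
HTMT = 0.1617 / 0.5426 = 0.298.

0.298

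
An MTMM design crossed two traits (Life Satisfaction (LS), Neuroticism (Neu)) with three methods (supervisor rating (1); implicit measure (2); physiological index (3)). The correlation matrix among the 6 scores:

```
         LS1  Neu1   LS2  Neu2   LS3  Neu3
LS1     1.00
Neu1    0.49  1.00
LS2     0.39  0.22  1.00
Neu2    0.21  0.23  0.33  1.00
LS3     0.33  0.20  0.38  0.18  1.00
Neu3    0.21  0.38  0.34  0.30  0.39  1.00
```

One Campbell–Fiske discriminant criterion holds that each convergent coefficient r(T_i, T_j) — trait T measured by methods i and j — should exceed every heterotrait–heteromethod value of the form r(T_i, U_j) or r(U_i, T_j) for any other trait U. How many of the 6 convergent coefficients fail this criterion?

Checking each validity diagonal entry against its comparison values:
LS (methods 1·2): 0.39 vs {0.21, 0.22} → pass.
LS (methods 1·3): 0.33 vs {0.21, 0.20} → pass.
LS (methods 2·3): 0.38 vs {0.34, 0.18} → pass.
Neu (methods 1·2): 0.23 vs {0.22, 0.21} → pass.
Neu (methods 1·3): 0.38 vs {0.20, 0.21} → pass.
Neu (methods 2·3): 0.30 vs {0.18, 0.34} → fail.
1 of 6 fail.

1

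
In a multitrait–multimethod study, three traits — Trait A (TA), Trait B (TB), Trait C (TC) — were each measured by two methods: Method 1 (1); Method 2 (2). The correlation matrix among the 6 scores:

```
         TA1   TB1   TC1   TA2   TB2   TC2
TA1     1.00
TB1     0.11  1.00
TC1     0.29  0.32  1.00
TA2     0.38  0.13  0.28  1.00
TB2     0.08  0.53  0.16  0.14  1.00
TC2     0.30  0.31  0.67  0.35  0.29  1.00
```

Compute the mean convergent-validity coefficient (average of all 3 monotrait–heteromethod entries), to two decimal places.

Convergent values: 0.38, 0.53, 0.67; mean = 1.58/3 = 0.53.

0.53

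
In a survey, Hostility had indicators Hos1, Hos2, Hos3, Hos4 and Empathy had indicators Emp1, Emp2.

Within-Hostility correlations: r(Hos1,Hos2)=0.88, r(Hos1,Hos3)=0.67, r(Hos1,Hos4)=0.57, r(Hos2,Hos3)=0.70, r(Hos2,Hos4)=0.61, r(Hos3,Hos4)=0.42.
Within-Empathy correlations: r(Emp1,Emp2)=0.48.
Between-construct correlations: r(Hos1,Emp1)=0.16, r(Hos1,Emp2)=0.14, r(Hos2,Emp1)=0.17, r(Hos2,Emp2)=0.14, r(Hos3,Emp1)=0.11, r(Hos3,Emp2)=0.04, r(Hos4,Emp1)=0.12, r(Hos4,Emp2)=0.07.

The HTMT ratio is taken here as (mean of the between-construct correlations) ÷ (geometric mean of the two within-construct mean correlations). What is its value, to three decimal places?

0.214

Mean between = 0.95/8 = 0.1188.
Mean within-Hos = 3.85/6 = 0.6417; mean within-Emp = 0.48/1 = 0.4800.
Geometric mean = √(0.6417 × 0.4800) = 0.5550.
HTMT = 0.1188 / 0.5550 = 0.214.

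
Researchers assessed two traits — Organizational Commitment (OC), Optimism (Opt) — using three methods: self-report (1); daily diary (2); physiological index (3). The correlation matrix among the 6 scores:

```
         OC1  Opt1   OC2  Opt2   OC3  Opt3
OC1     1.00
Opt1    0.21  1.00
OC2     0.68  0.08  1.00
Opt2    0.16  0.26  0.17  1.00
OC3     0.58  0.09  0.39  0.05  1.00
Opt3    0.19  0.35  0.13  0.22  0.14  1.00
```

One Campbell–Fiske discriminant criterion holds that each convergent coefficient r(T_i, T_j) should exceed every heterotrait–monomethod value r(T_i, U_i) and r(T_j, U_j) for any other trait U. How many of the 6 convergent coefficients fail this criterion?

Each convergent coefficient versus the relevant comparison correlations:
OC (methods 1·2): 0.68 vs {0.21, 0.17} → pass.
OC (methods 1·3): 0.58 vs {0.21, 0.14} → pass.
OC (methods 2·3): 0.39 vs {0.17, 0.14} → pass.
Opt (methods 1·2): 0.26 vs {0.21, 0.17} → pass.
Opt (methods 1·3): 0.35 vs {0.21, 0.14} → pass.
Opt (methods 2·3): 0.22 vs {0.17, 0.14} → pass.
0 of 6 fail.

0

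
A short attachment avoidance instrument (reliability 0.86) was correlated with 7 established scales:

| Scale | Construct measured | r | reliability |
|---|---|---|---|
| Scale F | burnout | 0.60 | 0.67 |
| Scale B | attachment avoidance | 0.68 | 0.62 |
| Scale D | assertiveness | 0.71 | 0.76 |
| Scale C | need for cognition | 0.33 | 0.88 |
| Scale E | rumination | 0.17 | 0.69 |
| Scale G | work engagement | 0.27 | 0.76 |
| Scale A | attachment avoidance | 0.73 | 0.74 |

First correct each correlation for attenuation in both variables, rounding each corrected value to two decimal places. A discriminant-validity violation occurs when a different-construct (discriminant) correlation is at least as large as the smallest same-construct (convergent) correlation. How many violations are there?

Disattenuated r (r / √(r_scale · r_new)):
  Scale F (disc): 0.60 / √(0.67·0.86) = 0.79
  Scale B (conv): 0.68 / √(0.62·0.86) = 0.93
  Scale D (disc): 0.71 / √(0.76·0.86) = 0.88
  Scale C (disc): 0.33 / √(0.88·0.86) = 0.38
  Scale E (disc): 0.17 / √(0.69·0.86) = 0.22
  Scale G (disc): 0.27 / √(0.76·0.86) = 0.33
  Scale A (conv): 0.73 / √(0.74·0.86) = 0.92
Smallest convergent = 0.92. Discriminant values: 0.79, 0.88, 0.38, 0.22, 0.33; count ≥ 0.92 → 0.

0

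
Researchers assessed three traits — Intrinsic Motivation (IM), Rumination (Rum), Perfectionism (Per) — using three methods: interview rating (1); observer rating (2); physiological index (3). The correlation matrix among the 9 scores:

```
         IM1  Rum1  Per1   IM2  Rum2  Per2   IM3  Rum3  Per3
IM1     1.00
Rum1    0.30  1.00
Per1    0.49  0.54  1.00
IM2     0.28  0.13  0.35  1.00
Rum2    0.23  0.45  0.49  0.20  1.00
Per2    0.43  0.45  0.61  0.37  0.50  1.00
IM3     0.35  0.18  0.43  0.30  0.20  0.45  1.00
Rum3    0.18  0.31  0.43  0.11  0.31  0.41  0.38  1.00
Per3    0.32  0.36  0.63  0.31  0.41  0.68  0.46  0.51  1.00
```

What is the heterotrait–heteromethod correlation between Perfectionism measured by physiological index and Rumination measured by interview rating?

0.36

Different traits and methods: r(Per3, Rum1) = 0.36.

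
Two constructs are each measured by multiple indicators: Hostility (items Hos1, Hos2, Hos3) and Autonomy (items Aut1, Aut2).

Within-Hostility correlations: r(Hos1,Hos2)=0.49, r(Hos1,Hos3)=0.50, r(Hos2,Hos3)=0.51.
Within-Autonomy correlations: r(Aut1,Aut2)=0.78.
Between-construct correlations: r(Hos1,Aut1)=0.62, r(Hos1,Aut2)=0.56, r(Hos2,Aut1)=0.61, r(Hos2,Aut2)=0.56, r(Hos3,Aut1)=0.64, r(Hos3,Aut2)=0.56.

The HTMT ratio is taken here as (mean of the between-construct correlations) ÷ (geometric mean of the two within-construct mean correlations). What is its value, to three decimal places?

Between-construct mean = 3.55/6 = 0.5917.
Mean within-Hos = 1.50/3 = 0.5000; mean within-Aut = 0.78/1 = 0.7800.
Geometric mean = √(0.5000 × 0.7800) = 0.6245.
HTMT = 0.5917 / 0.6245 = 0.947.

0.947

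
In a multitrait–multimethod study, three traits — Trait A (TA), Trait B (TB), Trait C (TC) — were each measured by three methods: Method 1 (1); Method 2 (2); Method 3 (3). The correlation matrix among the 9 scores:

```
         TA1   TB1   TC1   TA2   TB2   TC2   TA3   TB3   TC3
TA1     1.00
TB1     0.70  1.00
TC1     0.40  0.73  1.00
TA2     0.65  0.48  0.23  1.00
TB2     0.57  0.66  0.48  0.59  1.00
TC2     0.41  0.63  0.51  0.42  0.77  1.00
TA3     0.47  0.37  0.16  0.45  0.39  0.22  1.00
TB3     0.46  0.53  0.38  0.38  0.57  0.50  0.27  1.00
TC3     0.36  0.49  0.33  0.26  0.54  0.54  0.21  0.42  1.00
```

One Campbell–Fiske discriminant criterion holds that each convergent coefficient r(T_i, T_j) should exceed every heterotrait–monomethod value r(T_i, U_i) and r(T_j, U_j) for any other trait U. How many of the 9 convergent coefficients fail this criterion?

Each convergent coefficient versus the relevant comparison correlations:
TA (methods 1·2): 0.65 vs {0.70, 0.59, 0.40, 0.42} → fail.
TA (methods 1·3): 0.47 vs {0.70, 0.27, 0.40, 0.21} → fail.
TA (methods 2·3): 0.45 vs {0.59, 0.27, 0.42, 0.21} → fail.
TB (methods 1·2): 0.66 vs {0.70, 0.59, 0.73, 0.77} → fail.
TB (methods 1·3): 0.53 vs {0.70, 0.27, 0.73, 0.42} → fail.
TB (methods 2·3): 0.57 vs {0.59, 0.27, 0.77, 0.42} → fail.
TC (methods 1·2): 0.51 vs {0.40, 0.42, 0.73, 0.77} → fail.
TC (methods 1·3): 0.33 vs {0.40, 0.21, 0.73, 0.42} → fail.
TC (methods 2·3): 0.54 vs {0.42, 0.21, 0.77, 0.42} → fail.
9 of 9 fail.

9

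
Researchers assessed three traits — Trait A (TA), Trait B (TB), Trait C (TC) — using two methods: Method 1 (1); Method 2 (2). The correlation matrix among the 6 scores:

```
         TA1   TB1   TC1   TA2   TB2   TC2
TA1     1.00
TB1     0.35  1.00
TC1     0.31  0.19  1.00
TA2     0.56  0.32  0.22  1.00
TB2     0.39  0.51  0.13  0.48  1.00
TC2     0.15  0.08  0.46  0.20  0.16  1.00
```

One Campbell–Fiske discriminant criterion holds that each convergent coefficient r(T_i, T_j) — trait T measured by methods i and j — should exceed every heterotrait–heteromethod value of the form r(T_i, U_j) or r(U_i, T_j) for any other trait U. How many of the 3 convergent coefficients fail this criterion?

Convergent coefficients and their comparison sets:
TA (methods 1·2): 0.56 vs {0.39, 0.32, 0.15, 0.22} → pass.
TB (methods 1·2): 0.51 vs {0.32, 0.39, 0.08, 0.13} → pass.
TC (methods 1·2): 0.46 vs {0.22, 0.15, 0.13, 0.08} → pass.
0 of 3 fail.

0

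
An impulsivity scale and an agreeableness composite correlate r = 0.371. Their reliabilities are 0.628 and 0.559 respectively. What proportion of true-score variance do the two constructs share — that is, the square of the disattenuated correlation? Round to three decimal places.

Disattenuated r = 0.371 / √(0.628 × 0.559) = 0.371 / 0.5925 = 0.6262.
Shared true-score variance = 0.6262² = 0.3921 ≈ 0.392.

0.392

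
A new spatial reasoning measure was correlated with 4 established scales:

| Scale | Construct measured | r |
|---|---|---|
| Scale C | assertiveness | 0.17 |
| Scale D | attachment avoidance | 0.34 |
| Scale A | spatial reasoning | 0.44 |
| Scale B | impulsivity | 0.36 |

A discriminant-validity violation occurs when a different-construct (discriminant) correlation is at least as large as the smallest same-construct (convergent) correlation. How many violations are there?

Convergent (same construct = spatial reasoning): Scale A.
Smallest convergent = 0.44. Discriminant values: 0.17, 0.34, 0.36; count ≥ 0.44 → 0.

0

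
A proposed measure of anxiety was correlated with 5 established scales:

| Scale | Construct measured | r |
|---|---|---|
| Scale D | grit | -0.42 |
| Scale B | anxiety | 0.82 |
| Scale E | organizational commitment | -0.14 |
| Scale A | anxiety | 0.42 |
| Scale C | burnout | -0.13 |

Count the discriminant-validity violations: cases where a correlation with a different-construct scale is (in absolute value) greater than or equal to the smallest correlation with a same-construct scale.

Convergent (same construct = anxiety): Scale B, Scale A.
Smallest convergent = 0.42. Discriminant |r|: 0.42, 0.14, 0.13; count ≥ 0.42 → 1.

1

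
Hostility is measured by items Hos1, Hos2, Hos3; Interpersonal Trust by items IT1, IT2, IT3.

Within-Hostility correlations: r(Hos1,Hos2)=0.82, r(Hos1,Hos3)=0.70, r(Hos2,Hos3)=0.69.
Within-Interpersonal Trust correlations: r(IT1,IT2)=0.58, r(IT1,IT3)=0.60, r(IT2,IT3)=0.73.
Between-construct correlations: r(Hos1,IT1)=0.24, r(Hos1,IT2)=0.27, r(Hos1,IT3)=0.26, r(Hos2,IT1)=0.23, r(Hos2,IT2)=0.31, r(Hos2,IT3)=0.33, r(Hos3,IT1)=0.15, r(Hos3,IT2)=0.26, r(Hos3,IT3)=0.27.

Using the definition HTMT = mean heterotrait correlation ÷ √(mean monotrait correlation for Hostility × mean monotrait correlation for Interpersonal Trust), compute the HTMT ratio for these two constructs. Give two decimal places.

0.38

Mean between = 2.32/9 = 0.2578.
Mean within-Hos = 2.21/3 = 0.7367; mean within-IT = 1.91/3 = 0.6367.
Geometric mean = √(0.7367 × 0.6367) = 0.6849.
HTMT = 0.2578 / 0.6849 = 0.38.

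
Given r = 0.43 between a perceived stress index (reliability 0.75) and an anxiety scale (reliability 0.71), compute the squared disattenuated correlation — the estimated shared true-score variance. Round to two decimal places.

Disattenuated r = 0.43 / √(0.75 × 0.71) = 0.43 / 0.7297 = 0.5893.
Shared true-score variance = 0.5893² = 0.3473 ≈ 0.35.

0.35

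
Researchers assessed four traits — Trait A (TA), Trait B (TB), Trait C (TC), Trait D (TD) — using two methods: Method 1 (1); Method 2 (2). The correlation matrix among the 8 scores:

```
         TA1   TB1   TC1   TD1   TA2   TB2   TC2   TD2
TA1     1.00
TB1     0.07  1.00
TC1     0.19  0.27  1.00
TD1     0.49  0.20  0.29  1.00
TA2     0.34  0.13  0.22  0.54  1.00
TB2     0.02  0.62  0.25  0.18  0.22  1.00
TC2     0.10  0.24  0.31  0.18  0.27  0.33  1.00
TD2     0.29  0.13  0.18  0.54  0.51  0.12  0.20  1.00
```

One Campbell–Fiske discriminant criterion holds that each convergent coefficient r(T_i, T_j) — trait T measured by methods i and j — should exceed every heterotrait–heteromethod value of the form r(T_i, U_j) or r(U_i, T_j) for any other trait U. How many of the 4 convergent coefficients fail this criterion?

2

Each convergent coefficient versus the relevant comparison correlations:
TA (methods 1·2): 0.34 vs {0.02, 0.13, 0.10, 0.22, 0.29, 0.54} → fail.
TB (methods 1·2): 0.62 vs {0.13, 0.02, 0.24, 0.25, 0.13, 0.18} → pass.
TC (methods 1·2): 0.31 vs {0.22, 0.10, 0.25, 0.24, 0.18, 0.18} → pass.
TD (methods 1·2): 0.54 vs {0.54, 0.29, 0.18, 0.13, 0.18, 0.18} → fail.
2 of 4 fail.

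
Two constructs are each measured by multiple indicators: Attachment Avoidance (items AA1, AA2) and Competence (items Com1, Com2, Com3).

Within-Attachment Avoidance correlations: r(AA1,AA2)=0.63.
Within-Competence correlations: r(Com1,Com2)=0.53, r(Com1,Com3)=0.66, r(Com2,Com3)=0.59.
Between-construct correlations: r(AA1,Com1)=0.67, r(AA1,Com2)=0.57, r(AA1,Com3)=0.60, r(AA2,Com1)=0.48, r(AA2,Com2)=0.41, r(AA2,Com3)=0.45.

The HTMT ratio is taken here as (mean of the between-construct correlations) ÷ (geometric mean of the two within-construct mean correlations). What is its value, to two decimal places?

0.87

Mean heterotrait r = 3.18/6 = 0.5300.
Mean within-AA = 0.63/1 = 0.6300; mean within-Com = 1.78/3 = 0.5933.
Geometric mean = √(0.6300 × 0.5933) = 0.6114.
HTMT = 0.5300 / 0.6114 = 0.87.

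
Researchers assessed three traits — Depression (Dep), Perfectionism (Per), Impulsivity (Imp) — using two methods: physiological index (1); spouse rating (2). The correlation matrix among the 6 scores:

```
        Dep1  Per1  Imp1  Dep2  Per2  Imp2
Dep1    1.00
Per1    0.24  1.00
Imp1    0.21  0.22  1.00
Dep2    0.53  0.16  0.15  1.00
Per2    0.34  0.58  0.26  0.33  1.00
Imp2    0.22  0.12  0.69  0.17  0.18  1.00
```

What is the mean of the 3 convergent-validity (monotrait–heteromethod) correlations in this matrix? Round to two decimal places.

0.60

Convergent values: 0.53, 0.58, 0.69; mean = 1.80/3 = 0.60.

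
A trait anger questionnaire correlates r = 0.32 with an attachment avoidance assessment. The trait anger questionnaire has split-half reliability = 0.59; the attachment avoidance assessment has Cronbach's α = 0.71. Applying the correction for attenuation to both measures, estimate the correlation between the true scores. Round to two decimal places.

r_true = r_obs / √(r_xx · r_yy) = 0.32 / √(0.59 × 0.71) = 0.32 / √0.4189 = 0.32 / 0.6472 ≈ 0.49.

0.49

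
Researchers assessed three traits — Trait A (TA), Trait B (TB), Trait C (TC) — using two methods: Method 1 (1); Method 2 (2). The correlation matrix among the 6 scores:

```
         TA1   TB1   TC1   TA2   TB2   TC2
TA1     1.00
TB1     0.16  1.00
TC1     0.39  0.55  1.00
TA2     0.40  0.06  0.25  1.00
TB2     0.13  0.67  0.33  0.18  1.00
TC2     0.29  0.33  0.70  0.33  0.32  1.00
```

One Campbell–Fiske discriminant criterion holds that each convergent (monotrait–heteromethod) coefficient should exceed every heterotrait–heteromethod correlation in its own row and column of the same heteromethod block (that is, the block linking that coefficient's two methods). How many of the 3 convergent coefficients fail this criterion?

Convergent coefficients and their comparison sets:
TA (methods 1·2): 0.40 vs {0.13, 0.06, 0.29, 0.25} → pass.
TB (methods 1·2): 0.67 vs {0.06, 0.13, 0.33, 0.33} → pass.
TC (methods 1·2): 0.70 vs {0.25, 0.29, 0.33, 0.33} → pass.
0 of 3 fail.

0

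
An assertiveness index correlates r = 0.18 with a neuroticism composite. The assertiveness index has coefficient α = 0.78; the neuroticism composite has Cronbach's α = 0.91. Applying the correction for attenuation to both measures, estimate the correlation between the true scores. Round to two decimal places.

r_true = r_obs / √(r_xx · r_yy) = 0.18 / √(0.78 × 0.91) = 0.18 / √0.7098 = 0.18 / 0.8425 ≈ 0.21.

0.21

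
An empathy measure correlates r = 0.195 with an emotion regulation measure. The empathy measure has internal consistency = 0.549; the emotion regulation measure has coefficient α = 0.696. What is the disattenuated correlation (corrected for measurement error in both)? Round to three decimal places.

r_true = r_obs / √(r_xx · r_yy) = 0.195 / √(0.549 × 0.696) = 0.195 / √0.382104 = 0.195 / 0.6181 ≈ 0.315.

0.315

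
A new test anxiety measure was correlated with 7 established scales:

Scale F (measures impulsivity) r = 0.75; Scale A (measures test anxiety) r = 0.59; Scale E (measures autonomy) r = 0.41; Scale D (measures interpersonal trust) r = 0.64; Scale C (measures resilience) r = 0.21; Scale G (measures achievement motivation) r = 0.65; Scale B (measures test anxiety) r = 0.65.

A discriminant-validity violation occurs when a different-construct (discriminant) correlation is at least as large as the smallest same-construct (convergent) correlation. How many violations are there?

Convergent (same construct = test anxiety): Scale A, Scale B.
Smallest convergent = 0.59. Discriminant values: 0.75, 0.41, 0.64, 0.21, 0.65; count ≥ 0.59 → 3.

3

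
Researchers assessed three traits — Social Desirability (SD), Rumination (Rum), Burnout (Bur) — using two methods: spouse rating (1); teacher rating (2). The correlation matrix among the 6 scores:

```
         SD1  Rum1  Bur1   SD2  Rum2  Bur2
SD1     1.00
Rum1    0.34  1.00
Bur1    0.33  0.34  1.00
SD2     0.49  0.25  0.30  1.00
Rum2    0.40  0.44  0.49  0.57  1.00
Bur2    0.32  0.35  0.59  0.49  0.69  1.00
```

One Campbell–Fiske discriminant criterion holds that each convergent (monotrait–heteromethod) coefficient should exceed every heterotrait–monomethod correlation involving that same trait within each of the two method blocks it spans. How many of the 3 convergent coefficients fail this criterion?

3

Checking each validity diagonal entry against its comparison values:
SD (methods 1·2): 0.49 vs {0.34, 0.57, 0.33, 0.49} → fail.
Rum (methods 1·2): 0.44 vs {0.34, 0.57, 0.34, 0.69} → fail.
Bur (methods 1·2): 0.59 vs {0.33, 0.49, 0.34, 0.69} → fail.
3 of 3 fail.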